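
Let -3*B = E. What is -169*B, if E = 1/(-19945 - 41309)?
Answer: -169/183762 ≈ -0.00091967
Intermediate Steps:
E = -1/61254 (E = 1/(-61254) = -1/61254 ≈ -1.6325e-5)
B = 1/183762 (B = -⅓*(-1/61254) = 1/183762 ≈ 5.4418e-6)
-169*B = -169*1/183762 = -169/183762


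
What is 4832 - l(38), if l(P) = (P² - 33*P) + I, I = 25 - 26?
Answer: 4643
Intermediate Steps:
I = -1
l(P) = -1 + P² - 33*P (l(P) = (P² - 33*P) - 1 = -1 + P² - 33*P)
4832 - l(38) = 4832 - (-1 + 38² - 33*38) = 4832 - (-1 + 1444 - 1254) = 4832 - 1*189 = 4832 - 189 = 4643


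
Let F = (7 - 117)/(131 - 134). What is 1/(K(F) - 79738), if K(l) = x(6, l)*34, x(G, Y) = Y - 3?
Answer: -3/235780 ≈ -1.2724e-5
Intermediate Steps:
x(G, Y) = -3 + Y
F = 110/3 (F = -110/(-3) = -110*(-1/3) = 110/3 ≈ 36.667)
K(l) = -102 + 34*l (K(l) = (-3 + l)*34 = -102 + 34*l)
1/(K(F) - 79738) = 1/((-102 + 34*(110/3)) - 79738) = 1/((-102 + 3740/3) - 79738) = 1/(3434/3 - 79738) = 1/(-235780/3) = -3/235780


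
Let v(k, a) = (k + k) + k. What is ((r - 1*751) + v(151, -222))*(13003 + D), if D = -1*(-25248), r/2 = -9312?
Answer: -723785422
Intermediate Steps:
r = -18624 (r = 2*(-9312) = -18624)
v(k, a) = 3*k (v(k, a) = 2*k + k = 3*k)
D = 25248
((r - 1*751) + v(151, -222))*(13003 + D) = ((-18624 - 1*751) + 3*151)*(13003 + 25248) = ((-18624 - 751) + 453)*38251 = (-19375 + 453)*38251 = -18922*38251 = -723785422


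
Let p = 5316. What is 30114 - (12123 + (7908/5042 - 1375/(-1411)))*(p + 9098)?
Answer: -621599612562014/3557131 ≈ -1.7475e+8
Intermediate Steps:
30114 - (12123 + (7908/5042 - 1375/(-1411)))*(p + 9098) = 30114 - (12123 + (7908/5042 - 1375/(-1411)))*(5316 + 9098) = 30114 - (12123 + (7908*(1/5042) - 1375*(-1/1411)))*14414 = 30114 - (12123 + (3954/2521 + 1375/1411))*14414 = 30114 - (12123 + 9045469/3557131)*14414 = 30114 - 43132144582*14414/3557131 = 30114 - 1*621706732004948/3557131 = 30114 - 621706732004948/3557131 = -621599612562014/3557131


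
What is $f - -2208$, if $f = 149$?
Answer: $2357$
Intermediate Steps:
$f - -2208 = 149 - -2208 = 149 + 2208 = 2357$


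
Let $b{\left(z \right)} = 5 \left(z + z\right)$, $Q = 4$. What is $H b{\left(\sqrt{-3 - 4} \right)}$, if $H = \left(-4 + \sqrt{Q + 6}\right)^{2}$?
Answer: $10 i \sqrt{7} \left(4 - \sqrt{10}\right)^{2} \approx 18.567 i$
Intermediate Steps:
$H = \left(-4 + \sqrt{10}\right)^{2}$ ($H = \left(-4 + \sqrt{4 + 6}\right)^{2} = \left(-4 + \sqrt{10}\right)^{2} \approx 0.70178$)
$b{\left(z \right)} = 10 z$ ($b{\left(z \right)} = 5 \cdot 2 z = 10 z$)
$H b{\left(\sqrt{-3 - 4} \right)} = \left(4 - \sqrt{10}\right)^{2} \cdot 10 \sqrt{-3 - 4} = \left(4 - \sqrt{10}\right)^{2} \cdot 10 \sqrt{-7} = \left(4 - \sqrt{10}\right)^{2} \cdot 10 i \sqrt{7} = 10 i \sqrt{7} \left(4 - \sqrt{10}\right)^{2}$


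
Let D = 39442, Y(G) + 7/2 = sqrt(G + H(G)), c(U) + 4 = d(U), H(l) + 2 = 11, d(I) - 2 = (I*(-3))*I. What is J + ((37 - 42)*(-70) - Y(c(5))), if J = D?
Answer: 79591/2 - 2*I*sqrt(17) ≈ 39796.0 - 8.2462*I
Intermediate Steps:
d(I) = 2 - 3*I**2 (d(I) = 2 + (I*(-3))*I = 2 + (-3*I)*I = 2 - 3*I**2)
H(l) = 9 (H(l) = -2 + 11 = 9)
c(U) = -2 - 3*U**2 (c(U) = -4 + (2 - 3*U**2) = -2 - 3*U**2)
Y(G) = -7/2 + sqrt(9 + G) (Y(G) = -7/2 + sqrt(G + 9) = -7/2 + sqrt(9 + G))
J = 39442
J + ((37 - 42)*(-70) - Y(c(5))) = 39442 + ((37 - 42)*(-70) - (-7/2 + sqrt(9 + (-2 - 3*5**2)))) = 39442 + (-5*(-70) - (-7/2 + sqrt(9 + (-2 - 3*25)))) = 39442 + (350 - (-7/2 + sqrt(9 + (-2 - 75)))) = 39442 + (350 - (-7/2 + sqrt(9 - 77))) = 39442 + (350 - (-7/2 + sqrt(-68))) = 39442 + (350 - (-7/2 + 2*I*sqrt(17))) = 39442 + (350 + (7/2 - 2*I*sqrt(17))) = 39442 + (707/2 - 2*I*sqrt(17)) = 79591/2 - 2*I*sqrt(17)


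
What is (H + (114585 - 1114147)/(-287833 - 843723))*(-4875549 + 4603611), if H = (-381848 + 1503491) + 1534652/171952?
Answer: -1854648668870944194393/6080416166 ≈ -3.0502e+11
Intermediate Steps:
H = 48217572947/42988 (H = 1121643 + 1534652*(1/171952) = 1121643 + 383663/42988 = 48217572947/42988 ≈ 1.1217e+6)
(H + (114585 - 1114147)/(-287833 - 843723))*(-4875549 + 4603611) = (48217572947/42988 + (114585 - 1114147)/(-287833 - 843723))*(-4875549 + 4603611) = (48217572947/42988 - 999562/(-1131556))*(-271938) = (48217572947/42988 - 999562*(-1/1131556))*(-271938) = (48217572947/42988 + 499781/565778)*(-271938) = (13640231735696697/12160832332)*(-271938) = -1854648668870944194393/6080416166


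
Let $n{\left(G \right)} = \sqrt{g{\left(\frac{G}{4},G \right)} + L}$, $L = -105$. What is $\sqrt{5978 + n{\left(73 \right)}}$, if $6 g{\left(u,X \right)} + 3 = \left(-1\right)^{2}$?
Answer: $\frac{\sqrt{53802 + 6 i \sqrt{237}}}{3} \approx 77.318 + 0.06637 i$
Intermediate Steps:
$g{\left(u,X \right)} = - \frac{1}{3}$ ($g{\left(u,X \right)} = - \frac{1}{2} + \frac{\left(-1\right)^{2}}{6} = - \frac{1}{2} + \frac{1}{6} \cdot 1 = - \frac{1}{2} + \frac{1}{6} = - \frac{1}{3}$)
$n{\left(G \right)} = \frac{2 i \sqrt{237}}{3}$ ($n{\left(G \right)} = \sqrt{- \frac{1}{3} - 105} = \sqrt{- \frac{316}{3}} = \frac{2 i \sqrt{237}}{3}$)
$\sqrt{5978 + n{\left(73 \right)}} = \sqrt{5978 + \frac{2 i \sqrt{237}}{3}}$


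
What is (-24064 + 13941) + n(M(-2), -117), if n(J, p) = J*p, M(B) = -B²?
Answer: -9655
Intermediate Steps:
(-24064 + 13941) + n(M(-2), -117) = (-24064 + 13941) - 1*(-2)²*(-117) = -10123 - 1*4*(-117) = -10123 - 4*(-117) = -10123 + 468 = -9655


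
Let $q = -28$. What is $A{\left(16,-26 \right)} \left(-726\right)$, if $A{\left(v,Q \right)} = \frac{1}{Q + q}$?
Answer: $\frac{121}{9} \approx 13.444$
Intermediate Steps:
$A{\left(v,Q \right)} = \frac{1}{-28 + Q}$ ($A{\left(v,Q \right)} = \frac{1}{Q - 28} = \frac{1}{-28 + Q}$)
$A{\left(16,-26 \right)} \left(-726\right) = \frac{1}{-28 - 26} \left(-726\right) = \frac{1}{-54} \left(-726\right) = \left(- \frac{1}{54}\right) \left(-726\right) = \frac{121}{9}$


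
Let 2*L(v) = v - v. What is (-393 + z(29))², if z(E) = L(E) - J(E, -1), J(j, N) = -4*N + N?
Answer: 156816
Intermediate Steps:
L(v) = 0 (L(v) = (v - v)/2 = (½)*0 = 0)
J(j, N) = -3*N
z(E) = -3 (z(E) = 0 - (-3)*(-1) = 0 - 1*3 = 0 - 3 = -3)
(-393 + z(29))² = (-393 - 3)² = (-396)² = 156816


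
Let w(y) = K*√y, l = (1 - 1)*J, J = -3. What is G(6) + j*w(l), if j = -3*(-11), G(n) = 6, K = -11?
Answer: 6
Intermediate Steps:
l = 0 (l = (1 - 1)*(-3) = 0*(-3) = 0)
w(y) = -11*√y
j = 33
G(6) + j*w(l) = 6 + 33*(-11*√0) = 6 + 33*(-11*0) = 6 + 33*0 = 6 + 0 = 6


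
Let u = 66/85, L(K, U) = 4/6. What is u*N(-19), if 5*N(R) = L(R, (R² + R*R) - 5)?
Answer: 44/425 ≈ 0.10353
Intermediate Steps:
L(K, U) = ⅔ (L(K, U) = 4*(⅙) = ⅔)
u = 66/85 (u = 66*(1/85) = 66/85 ≈ 0.77647)
N(R) = 2/15 (N(R) = (⅕)*(⅔) = 2/15)
u*N(-19) = (66/85)*(2/15) = 44/425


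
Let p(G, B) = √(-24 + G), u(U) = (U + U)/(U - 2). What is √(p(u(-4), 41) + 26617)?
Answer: √(239553 + 6*I*√51)/3 ≈ 163.15 + 0.014591*I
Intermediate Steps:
u(U) = 2*U/(-2 + U) (u(U) = (2*U)/(-2 + U) = 2*U/(-2 + U))
√(p(u(-4), 41) + 26617) = √(√(-24 + 2*(-4)/(-2 - 4)) + 26617) = √(√(-24 + 2*(-4)/(-6)) + 26617) = √(√(-24 + 2*(-4)*(-⅙)) + 26617) = √(√(-24 + 4/3) + 26617) = √(√(-68/3) + 26617) = √(2*I*√51/3 + 26617) = √(26617 + 2*I*√51/3)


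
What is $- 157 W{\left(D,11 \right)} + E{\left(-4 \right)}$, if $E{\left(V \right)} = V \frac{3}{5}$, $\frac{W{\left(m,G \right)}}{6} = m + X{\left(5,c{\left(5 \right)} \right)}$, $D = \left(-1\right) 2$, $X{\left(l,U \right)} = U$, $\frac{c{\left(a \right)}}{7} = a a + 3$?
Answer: $- \frac{913752}{5} \approx -1.8275 \cdot 10^{5}$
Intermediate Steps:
$c{\left(a \right)} = 21 + 7 a^{2}$ ($c{\left(a \right)} = 7 \left(a a + 3\right) = 7 \left(a^{2} + 3\right) = 7 \left(3 + a^{2}\right) = 21 + 7 a^{2}$)
$D = -2$
$W{\left(m,G \right)} = 1176 + 6 m$ ($W{\left(m,G \right)} = 6 \left(m + \left(21 + 7 \cdot 5^{2}\right)\right) = 6 \left(m + \left(21 + 7 \cdot 25\right)\right) = 6 \left(m + \left(21 + 175\right)\right) = 6 \left(m + 196\right) = 6 \left(196 + m\right) = 1176 + 6 m$)
$E{\left(V \right)} = \frac{3 V}{5}$ ($E{\left(V \right)} = V 3 \cdot \frac{1}{5} = V \frac{3}{5} = \frac{3 V}{5}$)
$- 157 W{\left(D,11 \right)} + E{\left(-4 \right)} = - 157 \left(1176 + 6 \left(-2\right)\right) + \frac{3}{5} \left(-4\right) = - 157 \left(1176 - 12\right) - \frac{12}{5} = \left(-157\right) 1164 - \frac{12}{5} = -182748 - \frac{12}{5} = - \frac{913752}{5}$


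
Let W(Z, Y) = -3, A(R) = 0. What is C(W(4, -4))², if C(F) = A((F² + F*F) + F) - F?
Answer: 9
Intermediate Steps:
C(F) = -F (C(F) = 0 - F = -F)
C(W(4, -4))² = (-1*(-3))² = 3² = 9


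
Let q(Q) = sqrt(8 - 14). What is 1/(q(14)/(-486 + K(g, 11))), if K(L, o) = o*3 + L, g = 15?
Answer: 73*I*sqrt(6) ≈ 178.81*I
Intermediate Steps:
K(L, o) = L + 3*o (K(L, o) = 3*o + L = L + 3*o)
q(Q) = I*sqrt(6) (q(Q) = sqrt(-6) = I*sqrt(6))
1/(q(14)/(-486 + K(g, 11))) = 1/((I*sqrt(6))/(-486 + (15 + 3*11))) = 1/((I*sqrt(6))/(-486 + (15 + 33))) = 1/((I*sqrt(6))/(-486 + 48)) = 1/((I*sqrt(6))/(-438)) = 1/((I*sqrt(6))*(-1/438)) = 1/(-I*sqrt(6)/438) = 73*I*sqrt(6)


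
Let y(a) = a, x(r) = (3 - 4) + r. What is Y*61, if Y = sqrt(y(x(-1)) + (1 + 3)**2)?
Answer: 61*sqrt(14) ≈ 228.24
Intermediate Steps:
x(r) = -1 + r
Y = sqrt(14) (Y = sqrt((-1 - 1) + (1 + 3)**2) = sqrt(-2 + 4**2) = sqrt(-2 + 16) = sqrt(14) ≈ 3.7417)
Y*61 = sqrt(14)*61 = 61*sqrt(14)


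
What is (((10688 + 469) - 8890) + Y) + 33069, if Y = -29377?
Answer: 5959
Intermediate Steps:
(((10688 + 469) - 8890) + Y) + 33069 = (((10688 + 469) - 8890) - 29377) + 33069 = ((11157 - 8890) - 29377) + 33069 = (2267 - 29377) + 33069 = -27110 + 33069 = 5959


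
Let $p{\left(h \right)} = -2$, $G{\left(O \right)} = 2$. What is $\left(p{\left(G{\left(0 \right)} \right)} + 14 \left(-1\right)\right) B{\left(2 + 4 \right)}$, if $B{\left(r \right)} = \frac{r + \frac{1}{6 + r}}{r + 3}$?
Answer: $- \frac{292}{27} \approx -10.815$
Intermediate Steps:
$B{\left(r \right)} = \frac{r + \frac{1}{6 + r}}{3 + r}$
$\left(p{\left(G{\left(0 \right)} \right)} + 14 \left(-1\right)\right) B{\left(2 + 4 \right)} = \left(-2 + 14 \left(-1\right)\right) \frac{1 + \left(2 + 4\right)^{2} + 6 \left(2 + 4\right)}{18 + \left(2 + 4\right)^{2} + 9 \left(2 + 4\right)} = \left(-2 - 14\right) \frac{1 + 6^{2} + 6 \cdot 6}{18 + 6^{2} + 9 \cdot 6} = - 16 \frac{1 + 36 + 36}{18 + 36 + 54} = - 16 \cdot \frac{1}{108} \cdot 73 = \left(-16\right) \frac{73}{108} = - \frac{292}{27}$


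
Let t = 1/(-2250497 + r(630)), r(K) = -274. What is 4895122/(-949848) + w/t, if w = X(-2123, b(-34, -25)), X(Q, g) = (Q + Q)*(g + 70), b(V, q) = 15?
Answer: 20304894737074741/24996 ≈ 8.1233e+11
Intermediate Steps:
X(Q, g) = 2*Q*(70 + g) (X(Q, g) = (2*Q)*(70 + g) = 2*Q*(70 + g))
w = -360910 (w = 2*(-2123)*(70 + 15) = 2*(-2123)*85 = -360910)
t = -1/2250771 (t = 1/(-2250497 - 274) = 1/(-2250771) = -1/2250771 ≈ -4.4429e-7)
4895122/(-949848) + w/t = 4895122/(-949848) - 360910/(-1/2250771) = 4895122*(-1/949848) - 360910*(-2250771) = -128819/24996 + 812325761610 = 20304894737074741/24996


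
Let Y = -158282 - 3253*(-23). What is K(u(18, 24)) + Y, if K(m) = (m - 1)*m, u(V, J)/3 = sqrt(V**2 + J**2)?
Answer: -75453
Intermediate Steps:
Y = -83463 (Y = -158282 + 74819 = -83463)
u(V, J) = 3*sqrt(J**2 + V**2) (u(V, J) = 3*sqrt(V**2 + J**2) = 3*sqrt(J**2 + V**2))
K(m) = m*(-1 + m) (K(m) = (-1 + m)*m = m*(-1 + m))
K(u(18, 24)) + Y = (3*sqrt(24**2 + 18**2))*(-1 + 3*sqrt(24**2 + 18**2)) - 83463 = (3*sqrt(576 + 324))*(-1 + 3*sqrt(576 + 324)) - 83463 = (3*sqrt(900))*(-1 + 3*sqrt(900)) - 83463 = (3*30)*(-1 + 3*30) - 83463 = 90*(-1 + 90) - 83463 = 90*89 - 83463 = 8010 - 83463 = -75453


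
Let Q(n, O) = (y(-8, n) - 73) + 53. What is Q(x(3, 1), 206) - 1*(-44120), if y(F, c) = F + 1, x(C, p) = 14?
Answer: 44093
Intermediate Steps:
y(F, c) = 1 + F
Q(n, O) = -27 (Q(n, O) = ((1 - 8) - 73) + 53 = (-7 - 73) + 53 = -80 + 53 = -27)
Q(x(3, 1), 206) - 1*(-44120) = -27 - 1*(-44120) = -27 + 44120 = 44093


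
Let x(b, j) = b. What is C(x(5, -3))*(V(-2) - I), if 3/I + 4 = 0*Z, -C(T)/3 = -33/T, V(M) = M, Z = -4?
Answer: -99/4 ≈ -24.750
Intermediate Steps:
C(T) = 99/T (C(T) = -(-99)/T = 99/T)
I = -3/4 (I = 3/(-4 + 0*(-4)) = 3/(-4 + 0) = 3/(-4) = 3*(-1/4) = -3/4 ≈ -0.75000)
C(x(5, -3))*(V(-2) - I) = (99/5)*(-2 - 1*(-3/4)) = (99*(1/5))*(-2 + 3/4) = (99/5)*(-5/4) = -99/4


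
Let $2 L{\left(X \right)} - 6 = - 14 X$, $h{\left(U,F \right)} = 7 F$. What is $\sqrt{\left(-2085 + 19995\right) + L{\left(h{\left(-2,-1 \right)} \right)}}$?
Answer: $\sqrt{17962} \approx 134.02$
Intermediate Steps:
$L{\left(X \right)} = 3 - 7 X$ ($L{\left(X \right)} = 3 + \frac{\left(-14\right) X}{2} = 3 - 7 X$)
$\sqrt{\left(-2085 + 19995\right) + L{\left(h{\left(-2,-1 \right)} \right)}} = \sqrt{\left(-2085 + 19995\right) - \left(-3 + 7 \cdot 7 \left(-1\right)\right)} = \sqrt{17910 + \left(3 - -49\right)} = \sqrt{17910 + \left(3 + 49\right)} = \sqrt{17910 + 52} = \sqrt{17962}$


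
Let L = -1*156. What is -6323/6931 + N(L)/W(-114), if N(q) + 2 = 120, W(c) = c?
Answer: -769340/395067 ≈ -1.9474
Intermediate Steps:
L = -156
N(q) = 118 (N(q) = -2 + 120 = 118)
-6323/6931 + N(L)/W(-114) = -6323/6931 + 118/(-114) = -6323*1/6931 + 118*(-1/114) = -6323/6931 - 59/57 = -769340/395067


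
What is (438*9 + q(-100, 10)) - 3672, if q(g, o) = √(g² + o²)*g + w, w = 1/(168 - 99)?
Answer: 18631/69 - 1000*√101 ≈ -9779.9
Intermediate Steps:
w = 1/69 ≈ 0.014493
q(g, o) = 1/69 + g*√(g² + o²) (q(g, o) = √(g² + o²)*g + 1/69 = g*√(g² + o²) + 1/69 = 1/69 + g*√(g² + o²))
(438*9 + q(-100, 10)) - 3672 = (438*9 + (1/69 - 100*√((-100)² + 10²))) - 3672 = (3942 + (1/69 - 100*√(10000 + 100))) - 3672 = (3942 + (1/69 - 1000*√101)) - 3672 = (271999/69 - 1000*√101) - 3672 = 18631/69 - 1000*√101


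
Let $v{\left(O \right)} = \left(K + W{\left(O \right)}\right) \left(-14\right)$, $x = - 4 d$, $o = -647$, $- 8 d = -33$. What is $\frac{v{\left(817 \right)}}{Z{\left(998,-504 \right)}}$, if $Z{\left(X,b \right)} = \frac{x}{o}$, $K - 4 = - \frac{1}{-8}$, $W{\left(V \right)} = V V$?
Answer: $- \frac{24184610905}{66} \approx -3.6643 \cdot 10^{8}$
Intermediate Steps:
$d = \frac{33}{8}$ ($d = \left(- \frac{1}{8}\right) \left(-33\right) = \frac{33}{8} \approx 4.125$)
$W{\left(V \right)} = V^{2}$
$x = - \frac{33}{2}$ ($x = \left(-4\right) \frac{33}{8} = - \frac{33}{2} \approx -16.5$)
$K = \frac{33}{8}$ ($K = 4 - \frac{1}{-8} = 4 - - \frac{1}{8} = 4 + \frac{1}{8} = \frac{33}{8} \approx 4.125$)
$Z{\left(X,b \right)} = \frac{33}{1294}$ ($Z{\left(X,b \right)} = - \frac{33}{2 \left(-647\right)} = \left(- \frac{33}{2}\right) \left(- \frac{1}{647}\right) = \frac{33}{1294}$)
$v{\left(O \right)} = - \frac{231}{4} - 14 O^{2}$ ($v{\left(O \right)} = \left(\frac{33}{8} + O^{2}\right) \left(-14\right) = - \frac{231}{4} - 14 O^{2}$)
$\frac{v{\left(817 \right)}}{Z{\left(998,-504 \right)}} = \frac{- \frac{231}{4} - 14 \cdot 817^{2}}{\frac{33}{1294}} = \left(- \frac{231}{4} - 9344846\right) \frac{1294}{33} = \left(- \frac{37379615}{4}\right) \frac{1294}{33} = - \frac{24184610905}{66}$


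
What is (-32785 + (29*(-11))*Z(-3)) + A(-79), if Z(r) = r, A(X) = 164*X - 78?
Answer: -44862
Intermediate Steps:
A(X) = -78 + 164*X
(-32785 + (29*(-11))*Z(-3)) + A(-79) = (-32785 + (29*(-11))*(-3)) + (-78 + 164*(-79)) = (-32785 - 319*(-3)) + (-78 - 12956) = (-32785 + 957) - 13034 = -31828 - 13034 = -44862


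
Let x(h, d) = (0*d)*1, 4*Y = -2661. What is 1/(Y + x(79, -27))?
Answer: -4/2661 ≈ -0.0015032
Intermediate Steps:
Y = -2661/4 (Y = (1/4)*(-2661) = -2661/4 ≈ -665.25)
x(h, d) = 0 (x(h, d) = 0*1 = 0)
1/(Y + x(79, -27)) = 1/(-2661/4 + 0) = 1/(-2661/4) = -4/2661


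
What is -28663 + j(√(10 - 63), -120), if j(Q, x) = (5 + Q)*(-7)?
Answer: -28698 - 7*I*√53 ≈ -28698.0 - 50.961*I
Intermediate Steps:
j(Q, x) = -35 - 7*Q
-28663 + j(√(10 - 63), -120) = -28663 + (-35 - 7*√(10 - 63)) = -28663 + (-35 - 7*I*√53) = -28698 - 7*I*√53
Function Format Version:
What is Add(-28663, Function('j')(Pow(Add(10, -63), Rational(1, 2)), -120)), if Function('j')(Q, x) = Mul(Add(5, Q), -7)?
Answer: Add(-28698, Mul(-7, I, Pow(53, Rational(1, 2)))) ≈ Add(-28698., Mul(-50.961, I))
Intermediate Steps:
Function('j')(Q, x) = Add(-35, Mul(-7, Q))
Add(-28663, Function('j')(Pow(Add(10, -63), Rational(1, 2)), -120)) = Add(-28663, Add(-35, Mul(-7, Pow(Add(10, -63), Rational(1, 2))))) = Add(-28663, Add(-35, Mul(-7, Pow(-53, Rational(1, 2))))) = Add(-28663, Add(-35, Mul(-7, Mul(I, Pow(53, Rational(1, 2)))))) = Add(-28663, Add(-35, Mul(-7, I, Pow(53, Rational(1, 2))))) = Add(-28698, Mul(-7, I, Pow(53, Rational(1, 2))))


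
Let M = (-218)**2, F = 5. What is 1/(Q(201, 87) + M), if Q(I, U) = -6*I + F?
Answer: 1/46323 ≈ 2.1588e-5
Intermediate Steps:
Q(I, U) = 5 - 6*I (Q(I, U) = -6*I + 5 = 5 - 6*I)
M = 47524
1/(Q(201, 87) + M) = 1/((5 - 6*201) + 47524) = 1/((5 - 1206) + 47524) = 1/(-1201 + 47524) = 1/46323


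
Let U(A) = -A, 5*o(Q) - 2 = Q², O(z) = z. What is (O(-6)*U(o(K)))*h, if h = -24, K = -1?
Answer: -432/5 ≈ -86.400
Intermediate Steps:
o(Q) = ⅖ + Q²/5
(O(-6)*U(o(K)))*h = -(-6)*(⅖ + (⅕)*(-1)²)*(-24) = -(-6)*(⅖ + (⅕)*1)*(-24) = -(-6)*(⅖ + ⅕)*(-24) = -(-6)*3/5*(-24) = -6*(-⅗)*(-24) = (18/5)*(-24) = -432/5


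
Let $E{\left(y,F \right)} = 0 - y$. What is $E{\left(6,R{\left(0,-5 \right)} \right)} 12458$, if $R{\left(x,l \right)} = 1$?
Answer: $-74748$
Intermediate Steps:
$E{\left(y,F \right)} = - y$
$E{\left(6,R{\left(0,-5 \right)} \right)} 12458 = \left(-1\right) 6 \cdot 12458 = \left(-6\right) 12458 = -74748$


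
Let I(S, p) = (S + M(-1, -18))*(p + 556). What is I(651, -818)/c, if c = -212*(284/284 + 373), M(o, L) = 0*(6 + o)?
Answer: 85281/39644 ≈ 2.1512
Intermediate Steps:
M(o, L) = 0
c = -79288 (c = -212*(284*(1/284) + 373) = -212*(1 + 373) = -212*374 = -79288)
I(S, p) = S*(556 + p) (I(S, p) = (S + 0)*(p + 556) = S*(556 + p))
I(651, -818)/c = (651*(556 - 818))/(-79288) = (651*(-262))*(-1/79288) = -170562*(-1/79288) = 85281/39644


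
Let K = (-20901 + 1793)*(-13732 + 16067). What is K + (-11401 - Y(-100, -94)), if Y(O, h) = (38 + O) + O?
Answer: -44628419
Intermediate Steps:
Y(O, h) = 38 + 2*O
K = -44617180 (K = -19108*2335 = -44617180)
K + (-11401 - Y(-100, -94)) = -44617180 + (-11401 - (38 + 2*(-100))) = -44617180 + (-11401 - (38 - 200)) = -44617180 + (-11401 - 1*(-162)) = -44617180 + (-11401 + 162) = -44617180 - 11239 = -44628419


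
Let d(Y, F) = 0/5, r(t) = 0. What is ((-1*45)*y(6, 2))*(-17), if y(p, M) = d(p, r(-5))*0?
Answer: 0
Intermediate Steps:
d(Y, F) = 0 (d(Y, F) = 0*(⅕) = 0)
y(p, M) = 0 (y(p, M) = 0*0 = 0)
((-1*45)*y(6, 2))*(-17) = (-1*45*0)*(-17) = -45*0*(-17) = 0*(-17) = 0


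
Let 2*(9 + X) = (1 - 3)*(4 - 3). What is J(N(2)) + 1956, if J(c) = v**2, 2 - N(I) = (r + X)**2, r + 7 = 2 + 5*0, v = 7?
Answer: 2005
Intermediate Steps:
r = -5 (r = -7 + (2 + 5*0) = -7 + (2 + 0) = -7 + 2 = -5)
X = -10 (X = -9 + ((1 - 3)*(4 - 3))/2 = -9 + (-2*1)/2 = -9 + (1/2)*(-2) = -9 - 1 = -10)
N(I) = -223 (N(I) = 2 - (-5 - 10)**2 = 2 - 1*(-15)**2 = 2 - 1*225 = 2 - 225 = -223)
J(c) = 49 (J(c) = 7**2 = 49)
J(N(2)) + 1956 = 49 + 1956 = 2005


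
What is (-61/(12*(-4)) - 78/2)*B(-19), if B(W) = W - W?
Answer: 0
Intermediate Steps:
B(W) = 0
(-61/(12*(-4)) - 78/2)*B(-19) = (-61/(12*(-4)) - 78/2)*0 = (-61/(-48) - 78*½)*0 = (-61*(-1/48) - 39)*0 = (61/48 - 39)*0 = -1811/48*0 = 0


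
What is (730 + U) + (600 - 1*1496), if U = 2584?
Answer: 2418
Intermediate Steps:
(730 + U) + (600 - 1*1496) = (730 + 2584) + (600 - 1*1496) = 3314 + (600 - 1496) = 3314 - 896 = 2418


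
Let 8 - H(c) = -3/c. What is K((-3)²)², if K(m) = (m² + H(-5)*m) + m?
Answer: 613089/25 ≈ 24524.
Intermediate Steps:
H(c) = 8 + 3/c (H(c) = 8 - (-3)/c = 8 + 3/c)
K(m) = m² + 42*m/5 (K(m) = (m² + (8 + 3/(-5))*m) + m = (m² + (8 + 3*(-⅕))*m) + m = (m² + (8 - ⅗)*m) + m = (m² + 37*m/5) + m = m² + 42*m/5)
K((-3)²)² = ((⅕)*(-3)²*(42 + 5*(-3)²))² = ((⅕)*9*(42 + 5*9))² = ((⅕)*9*(42 + 45))² = ((⅕)*9*87)² = (783/5)² = 613089/25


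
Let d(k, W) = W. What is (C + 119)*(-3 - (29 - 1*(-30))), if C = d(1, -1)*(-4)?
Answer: -7626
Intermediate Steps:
C = 4 (C = -1*(-4) = 4)
(C + 119)*(-3 - (29 - 1*(-30))) = (4 + 119)*(-3 - (29 - 1*(-30))) = 123*(-3 - (29 + 30)) = 123*(-3 - 1*59) = 123*(-3 - 59) = 123*(-62) = -7626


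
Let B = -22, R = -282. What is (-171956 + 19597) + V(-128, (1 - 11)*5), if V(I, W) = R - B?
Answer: -152619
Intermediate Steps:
V(I, W) = -260 (V(I, W) = -282 - 1*(-22) = -282 + 22 = -260)
(-171956 + 19597) + V(-128, (1 - 11)*5) = (-171956 + 19597) - 260 = -152359 - 260 = -152619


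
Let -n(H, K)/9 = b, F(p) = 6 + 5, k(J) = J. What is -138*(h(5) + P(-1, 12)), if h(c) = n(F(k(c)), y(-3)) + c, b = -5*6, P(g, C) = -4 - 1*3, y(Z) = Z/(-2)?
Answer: -36984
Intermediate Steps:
y(Z) = -Z/2 (y(Z) = Z*(-½) = -Z/2)
F(p) = 11
P(g, C) = -7 (P(g, C) = -4 - 3 = -7)
b = -30
n(H, K) = 270 (n(H, K) = -9*(-30) = 270)
h(c) = 270 + c
-138*(h(5) + P(-1, 12)) = -138*((270 + 5) - 7) = -138*(275 - 7) = -138*268 = -36984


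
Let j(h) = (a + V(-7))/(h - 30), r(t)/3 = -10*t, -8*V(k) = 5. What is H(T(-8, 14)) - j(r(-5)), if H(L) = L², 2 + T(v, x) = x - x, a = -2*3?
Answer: 3893/960 ≈ 4.0552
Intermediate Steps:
a = -6
V(k) = -5/8 (V(k) = -⅛*5 = -5/8)
T(v, x) = -2 (T(v, x) = -2 + (x - x) = -2 + 0 = -2)
r(t) = -30*t (r(t) = 3*(-10*t) = -30*t)
j(h) = -53/(8*(-30 + h)) (j(h) = (-6 - 5/8)/(h - 30) = -53/(8*(-30 + h)))
H(T(-8, 14)) - j(r(-5)) = (-2)² - (-53)/(-240 + 8*(-30*(-5))) = 4 - (-53)/(-240 + 8*150) = 4 - (-53)/(-240 + 1200) = 4 - (-53)/960 = 4 - 1*(-53/960) = 4 + 53/960 = 3893/960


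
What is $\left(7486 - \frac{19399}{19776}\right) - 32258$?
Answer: $- \frac{489910471}{19776} \approx -24773.0$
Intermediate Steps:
$\left(7486 - \frac{19399}{19776}\right) - 32258 = \frac{148023737}{19776} - 32258 = - \frac{489910471}{19776}$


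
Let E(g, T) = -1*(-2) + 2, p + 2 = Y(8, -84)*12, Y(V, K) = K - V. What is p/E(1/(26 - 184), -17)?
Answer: -553/2 ≈ -276.50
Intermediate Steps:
p = -1106 (p = -2 + (-84 - 1*8)*12 = -2 + (-84 - 8)*12 = -2 - 92*12 = -2 - 1104 = -1106)
E(g, T) = 4 (E(g, T) = 2 + 2 = 4)
p/E(1/(26 - 184), -17) = -1106/4 = -1106*1/4 = -553/2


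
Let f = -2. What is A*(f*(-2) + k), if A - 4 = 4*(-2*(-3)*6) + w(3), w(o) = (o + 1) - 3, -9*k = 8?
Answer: 4172/9 ≈ 463.56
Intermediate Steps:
k = -8/9 (k = -⅑*8 = -8/9 ≈ -0.88889)
w(o) = -2 + o (w(o) = (1 + o) - 3 = -2 + o)
A = 149 (A = 4 + (4*(-2*(-3)*6) + (-2 + 3)) = 4 + (4*(6*6) + 1) = 4 + (4*36 + 1) = 4 + (144 + 1) = 4 + 145 = 149)
A*(f*(-2) + k) = 149*(-2*(-2) - 8/9) = 149*(4 - 8/9) = 149*(28/9) = 4172/9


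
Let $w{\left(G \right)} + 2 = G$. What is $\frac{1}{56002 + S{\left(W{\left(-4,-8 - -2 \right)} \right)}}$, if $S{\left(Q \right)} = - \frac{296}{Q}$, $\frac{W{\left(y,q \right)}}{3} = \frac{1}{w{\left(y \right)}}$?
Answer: $\frac{1}{56594} \approx 1.767 \cdot 10^{-5}$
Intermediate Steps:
$w{\left(G \right)} = -2 + G$
$W{\left(y,q \right)} = \frac{3}{-2 + y}$
$S{\left(Q \right)} = - \frac{296}{Q}$
$\frac{1}{56002 + S{\left(W{\left(-4,-8 - -2 \right)} \right)}} = \frac{1}{56002 - \frac{296}{3 \frac{1}{-2 - 4}}} = \frac{1}{56002 - \frac{296}{3 \frac{1}{-6}}} = \frac{1}{56002 - \frac{296}{3 \left(- \frac{1}{6}\right)}} = \frac{1}{56002 - \frac{296}{- \frac{1}{2}}} = \frac{1}{56002 - -592} = \frac{1}{56002 + 592} = \frac{1}{56594}$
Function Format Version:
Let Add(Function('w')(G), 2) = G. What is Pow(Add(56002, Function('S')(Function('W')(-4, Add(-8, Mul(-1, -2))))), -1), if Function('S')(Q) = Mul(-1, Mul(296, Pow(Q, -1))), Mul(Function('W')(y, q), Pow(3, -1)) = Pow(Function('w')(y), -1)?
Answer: Rational(1, 56594) ≈ 1.7670e-5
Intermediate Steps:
Function('w')(G) = Add(-2, G)
Function('W')(y, q) = Mul(3, Pow(Add(-2, y), -1))
Function('S')(Q) = Mul(-296, Pow(Q, -1))
Pow(Add(56002, Function('S')(Function('W')(-4, Add(-8, Mul(-1, -2))))), -1) = Pow(Add(56002, Mul(-296, Pow(Mul(3, Pow(Add(-2, -4), -1)), -1))), -1) = Pow(Add(56002, Mul(-296, Pow(Mul(3, Pow(-6, -1)), -1))), -1) = Pow(Add(56002, Mul(-296, Pow(Mul(3, Rational(-1, 6)), -1))), -1) = Pow(Add(56002, Mul(-296, Pow(Rational(-1, 2), -1))), -1) = Pow(Add(56002, Mul(-296, -2)), -1) = Pow(Add(56002, 592), -1) = Pow(56594, -1) = Rational(1, 56594)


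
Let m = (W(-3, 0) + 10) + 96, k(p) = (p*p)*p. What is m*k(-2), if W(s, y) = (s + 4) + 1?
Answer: -864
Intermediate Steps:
W(s, y) = 5 + s (W(s, y) = (4 + s) + 1 = 5 + s)
k(p) = p³ (k(p) = p²*p = p³)
m = 108 (m = ((5 - 3) + 10) + 96 = (2 + 10) + 96 = 12 + 96 = 108)
m*k(-2) = 108*(-2)³ = 108*(-8) = -864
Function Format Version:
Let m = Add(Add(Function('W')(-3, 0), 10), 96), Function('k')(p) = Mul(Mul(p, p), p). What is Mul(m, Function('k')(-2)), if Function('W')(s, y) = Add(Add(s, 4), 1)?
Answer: -864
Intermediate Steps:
Function('W')(s, y) = Add(5, s) (Function('W')(s, y) = Add(Add(4, s), 1) = Add(5, s))
Function('k')(p) = Pow(p, 3) (Function('k')(p) = Mul(Pow(p, 2), p) = Pow(p, 3))
m = 108 (m = Add(Add(Add(5, -3), 10), 96) = Add(Add(2, 10), 96) = Add(12, 96) = 108)
Mul(m, Function('k')(-2)) = Mul(108, Pow(-2, 3)) = Mul(108, -8) = -864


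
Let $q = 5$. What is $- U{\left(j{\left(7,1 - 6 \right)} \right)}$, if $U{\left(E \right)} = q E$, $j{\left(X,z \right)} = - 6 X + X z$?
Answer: $385$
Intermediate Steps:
$U{\left(E \right)} = 5 E$
$- U{\left(j{\left(7,1 - 6 \right)} \right)} = - 5 \cdot 7 \left(-6 + \left(1 - 6\right)\right) = - 5 \cdot 7 \left(-6 - 5\right) = - 5 \cdot 7 \left(-11\right) = - 5 \left(-77\right) = \left(-1\right) \left(-385\right) = 385$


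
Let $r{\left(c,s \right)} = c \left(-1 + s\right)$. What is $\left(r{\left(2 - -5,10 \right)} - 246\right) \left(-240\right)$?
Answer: $43920$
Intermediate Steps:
$\left(r{\left(2 - -5,10 \right)} - 246\right) \left(-240\right) = \left(\left(2 - -5\right) \left(-1 + 10\right) - 246\right) \left(-240\right) = \left(\left(2 + 5\right) 9 - 246\right) \left(-240\right) = \left(7 \cdot 9 - 246\right) \left(-240\right) = \left(63 - 246\right) \left(-240\right) = \left(-183\right) \left(-240\right) = 43920$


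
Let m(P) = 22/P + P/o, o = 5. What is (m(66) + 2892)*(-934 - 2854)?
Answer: -165092404/15 ≈ -1.1006e+7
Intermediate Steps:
m(P) = 22/P + P/5
(m(66) + 2892)*(-934 - 2854) = ((22/66 + (1/5)*66) + 2892)*(-934 - 2854) = ((22*(1/66) + 66/5) + 2892)*(-3788) = ((1/3 + 66/5) + 2892)*(-3788) = (203/15 + 2892)*(-3788) = (43583/15)*(-3788) = -165092404/15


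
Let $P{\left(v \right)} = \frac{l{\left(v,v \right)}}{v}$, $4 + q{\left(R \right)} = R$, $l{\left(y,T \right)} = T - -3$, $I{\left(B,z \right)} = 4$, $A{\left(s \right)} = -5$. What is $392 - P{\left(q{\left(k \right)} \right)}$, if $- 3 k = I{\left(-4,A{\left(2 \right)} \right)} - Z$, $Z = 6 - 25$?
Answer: $\frac{13694}{35} \approx 391.26$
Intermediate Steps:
$Z = -19$ ($Z = 6 - 25 = -19$)
$l{\left(y,T \right)} = 3 + T$ ($l{\left(y,T \right)} = T + 3 = 3 + T$)
$k = - \frac{23}{3}$ ($k = - \frac{4 - -19}{3} = - \frac{4 + 19}{3} = \left(- \frac{1}{3}\right) 23 = - \frac{23}{3} \approx -7.6667$)
$q{\left(R \right)} = -4 + R$
$P{\left(v \right)} = \frac{3 + v}{v}$
$392 - P{\left(q{\left(k \right)} \right)} = 392 - \frac{3 - \frac{35}{3}}{-4 - \frac{23}{3}} = 392 - \frac{3 - \frac{35}{3}}{- \frac{35}{3}} = 392 - \left(- \frac{3}{35}\right) \left(- \frac{26}{3}\right) = 392 - \frac{26}{35} = \frac{13694}{35}$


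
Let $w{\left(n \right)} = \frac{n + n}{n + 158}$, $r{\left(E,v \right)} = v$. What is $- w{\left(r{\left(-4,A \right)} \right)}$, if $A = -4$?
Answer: $\frac{4}{77} \approx 0.051948$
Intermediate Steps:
$w{\left(n \right)} = \frac{2 n}{158 + n}$
$- w{\left(r{\left(-4,A \right)} \right)} = - \frac{2 \left(-4\right)}{158 - 4} = - \frac{2 \left(-4\right)}{154} = \left(-1\right) \left(- \frac{4}{77}\right) = \frac{4}{77}$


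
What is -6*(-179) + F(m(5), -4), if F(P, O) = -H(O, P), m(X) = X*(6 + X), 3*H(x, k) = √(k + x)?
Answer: 1074 - √51/3 ≈ 1071.6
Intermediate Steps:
H(x, k) = √(k + x)/3
F(P, O) = -√(O + P)/3 (F(P, O) = -√(P + O)/3 = -√(O + P)/3)
-6*(-179) + F(m(5), -4) = -6*(-179) - √(-4 + 5*(6 + 5))/3 = 1074 - √(-4 + 5*11)/3 = 1074 - √(-4 + 55)/3 = 1074 - √51/3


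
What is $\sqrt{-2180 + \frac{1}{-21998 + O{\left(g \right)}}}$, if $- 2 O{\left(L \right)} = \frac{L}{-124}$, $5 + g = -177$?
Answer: $\frac{2 i \sqrt{4055414535356838}}{2727843} \approx 46.69 i$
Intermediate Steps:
$g = -182$ ($g = -5 - 177 = -182$)
$O{\left(L \right)} = \frac{L}{248}$ ($O{\left(L \right)} = - \frac{L \frac{1}{-124}}{2} = - \frac{L \left(- \frac{1}{124}\right)}{2} = - \frac{\left(- \frac{1}{124}\right) L}{2} = \frac{L}{248}$)
$\sqrt{-2180 + \frac{1}{-21998 + O{\left(g \right)}}} = \sqrt{-2180 + \frac{1}{-21998 + \frac{1}{248} \left(-182\right)}} = \sqrt{-2180 + \frac{1}{-21998 - \frac{91}{124}}} = \sqrt{-2180 + \frac{1}{- \frac{2727843}{124}}} = \sqrt{-2180 - \frac{124}{2727843}} = \sqrt{- \frac{5946697864}{2727843}} = \frac{2 i \sqrt{4055414535356838}}{2727843}$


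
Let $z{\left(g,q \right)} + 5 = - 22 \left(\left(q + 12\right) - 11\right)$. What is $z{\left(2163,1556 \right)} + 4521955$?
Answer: $4487696$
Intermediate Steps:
$z{\left(g,q \right)} = -27 - 22 q$ ($z{\left(g,q \right)} = -5 - 22 \left(\left(q + 12\right) - 11\right) = -5 - 22 \left(\left(12 + q\right) - 11\right) = -5 - 22 \left(1 + q\right) = -5 - \left(22 + 22 q\right) = -27 - 22 q$)
$z{\left(2163,1556 \right)} + 4521955 = \left(-27 - 34232\right) + 4521955 = -34259 + 4521955 = 4487696$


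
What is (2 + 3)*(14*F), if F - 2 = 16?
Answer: 1260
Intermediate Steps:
F = 18 (F = 2 + 16 = 18)
(2 + 3)*(14*F) = (2 + 3)*(14*18) = 5*252 = 1260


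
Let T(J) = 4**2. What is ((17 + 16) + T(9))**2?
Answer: 2401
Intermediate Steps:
T(J) = 16
((17 + 16) + T(9))**2 = ((17 + 16) + 16)**2 = (33 + 16)**2 = 49**2 = 2401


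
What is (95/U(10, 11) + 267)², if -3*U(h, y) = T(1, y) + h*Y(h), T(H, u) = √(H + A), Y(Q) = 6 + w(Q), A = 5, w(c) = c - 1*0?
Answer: 23038458667677/327526418 + 967289715*√6/163763209 ≈ 70355.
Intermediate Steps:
w(c) = c (w(c) = c + 0 = c)
Y(Q) = 6 + Q
T(H, u) = √(5 + H) (T(H, u) = √(H + 5) = √(5 + H))
U(h, y) = -√6/3 - h*(6 + h)/3 (U(h, y) = -(√(5 + 1) + h*(6 + h))/3 = -(√6 + h*(6 + h))/3 = -√6/3 - h*(6 + h)/3)
(95/U(10, 11) + 267)² = (95/(-√6/3 - ⅓*10*(6 + 10)) + 267)² = (95/(-√6/3 - ⅓*10*16) + 267)² = (95/(-√6/3 - 160/3) + 267)² = (95/(-160/3 - √6/3) + 267)² = (267 + 95/(-160/3 - √6/3))²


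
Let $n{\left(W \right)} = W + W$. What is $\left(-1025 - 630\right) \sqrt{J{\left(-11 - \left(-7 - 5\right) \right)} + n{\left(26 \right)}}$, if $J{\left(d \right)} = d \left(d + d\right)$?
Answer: $- 4965 \sqrt{6} \approx -12162.0$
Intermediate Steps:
$n{\left(W \right)} = 2 W$
$J{\left(d \right)} = 2 d^{2}$ ($J{\left(d \right)} = d 2 d = 2 d^{2}$)
$\left(-1025 - 630\right) \sqrt{J{\left(-11 - \left(-7 - 5\right) \right)} + n{\left(26 \right)}} = \left(-1025 - 630\right) \sqrt{2 \left(-11 - \left(-7 - 5\right)\right)^{2} + 2 \cdot 26} = - 1655 \sqrt{2 \left(-11 - -12\right)^{2} + 52} = - 1655 \sqrt{2 \left(-11 + 12\right)^{2} + 52} = - 1655 \sqrt{2 \cdot 1^{2} + 52} = - 1655 \sqrt{2 \cdot 1 + 52} = - 1655 \sqrt{2 + 52} = - 1655 \sqrt{54} = - 1655 \cdot 3 \sqrt{6} = - 4965 \sqrt{6}$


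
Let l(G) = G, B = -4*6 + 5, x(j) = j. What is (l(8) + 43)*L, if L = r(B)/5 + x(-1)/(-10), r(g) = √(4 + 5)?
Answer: 357/10 ≈ 35.700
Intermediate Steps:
B = -19 (B = -24 + 5 = -19)
r(g) = 3 (r(g) = √9 = 3)
L = 7/10 (L = 3/5 - 1/(-10) = 3*(⅕) - 1*(-⅒) = ⅗ + ⅒ = 7/10 ≈ 0.70000)
(l(8) + 43)*L = (8 + 43)*(7/10) = 51*(7/10) = 357/10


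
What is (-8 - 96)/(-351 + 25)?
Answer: 52/163 ≈ 0.31902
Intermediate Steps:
(-8 - 96)/(-351 + 25) = -104/(-326) = -104*(-1/326) = 52/163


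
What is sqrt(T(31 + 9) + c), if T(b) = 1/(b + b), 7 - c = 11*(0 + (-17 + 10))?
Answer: sqrt(33605)/20 ≈ 9.1658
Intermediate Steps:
c = 84 (c = 7 - 11*(0 + (-17 + 10)) = 7 - 11*(0 - 7) = 7 - 11*(-7) = 7 - 1*(-77) = 7 + 77 = 84)
T(b) = 1/(2*b)
sqrt(T(31 + 9) + c) = sqrt(1/(2*(31 + 9)) + 84) = sqrt((1/2)/40 + 84) = sqrt((1/2)*(1/40) + 84) = sqrt(1/80 + 84) = sqrt(6721/80) = sqrt(33605)/20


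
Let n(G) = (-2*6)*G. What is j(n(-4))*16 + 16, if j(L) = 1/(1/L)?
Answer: 784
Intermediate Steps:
n(G) = -12*G
j(L) = L
j(n(-4))*16 + 16 = -12*(-4)*16 + 16 = 48*16 + 16 = 768 + 16 = 784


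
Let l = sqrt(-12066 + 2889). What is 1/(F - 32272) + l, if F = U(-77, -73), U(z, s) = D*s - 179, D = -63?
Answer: -1/27852 + I*sqrt(9177) ≈ -3.5904e-5 + 95.797*I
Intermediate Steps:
U(z, s) = -179 - 63*s (U(z, s) = -63*s - 179 = -179 - 63*s)
F = 4420 (F = -179 - 63*(-73) = -179 + 4599 = 4420)
l = I*sqrt(9177) (l = sqrt(-9177) = I*sqrt(9177) ≈ 95.797*I)
1/(F - 32272) + l = 1/(4420 - 32272) + I*sqrt(9177) = 1/(-27852) + I*sqrt(9177) = -1/27852 + I*sqrt(9177)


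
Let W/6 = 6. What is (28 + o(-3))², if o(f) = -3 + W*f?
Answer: 6889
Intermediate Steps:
W = 36 (W = 6*6 = 36)
o(f) = -3 + 36*f
(28 + o(-3))² = (28 + (-3 + 36*(-3)))² = (28 + (-3 - 108))² = (28 - 111)² = (-83)² = 6889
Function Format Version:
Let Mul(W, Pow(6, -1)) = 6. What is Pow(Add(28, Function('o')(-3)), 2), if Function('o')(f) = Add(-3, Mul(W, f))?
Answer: 6889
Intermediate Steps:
W = 36 (W = Mul(6, 6) = 36)
Function('o')(f) = Add(-3, Mul(36, f))
Pow(Add(28, Function('o')(-3)), 2) = Pow(Add(28, Add(-3, Mul(36, -3))), 2) = Pow(Add(28, Add(-3, -108)), 2) = Pow(Add(28, -111), 2) = Pow(-83, 2) = 6889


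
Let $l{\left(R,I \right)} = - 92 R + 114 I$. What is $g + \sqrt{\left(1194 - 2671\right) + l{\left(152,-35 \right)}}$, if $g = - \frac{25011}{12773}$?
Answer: $- \frac{25011}{12773} + i \sqrt{19451} \approx -1.9581 + 139.47 i$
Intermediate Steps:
$g = - \frac{25011}{12773}$ ($g = \left(-25011\right) \frac{1}{12773} = - \frac{25011}{12773} \approx -1.9581$)
$g + \sqrt{\left(1194 - 2671\right) + l{\left(152,-35 \right)}} = - \frac{25011}{12773} + \sqrt{\left(1194 - 2671\right) + \left(\left(-92\right) 152 + 114 \left(-35\right)\right)} = - \frac{25011}{12773} + \sqrt{-1477 - 17974} = - \frac{25011}{12773} + \sqrt{-19451} = - \frac{25011}{12773} + i \sqrt{19451}$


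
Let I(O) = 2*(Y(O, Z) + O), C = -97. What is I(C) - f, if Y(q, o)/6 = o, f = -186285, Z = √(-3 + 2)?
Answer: 186091 + 12*I ≈ 1.8609e+5 + 12.0*I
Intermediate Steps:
Z = I (Z = √(-1) = I ≈ 1.0*I)
Y(q, o) = 6*o
I(O) = 2*O + 12*I (I(O) = 2*(6*I + O) = 2*(O + 6*I) = 2*O + 12*I)
I(C) - f = (2*(-97) + 12*I) - 1*(-186285) = (-194 + 12*I) + 186285 = 186091 + 12*I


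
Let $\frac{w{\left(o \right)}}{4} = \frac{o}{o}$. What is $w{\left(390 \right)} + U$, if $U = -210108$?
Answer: $-210104$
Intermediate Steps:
$w{\left(o \right)} = 4$ ($w{\left(o \right)} = 4 \frac{o}{o} = 4 \cdot 1 = 4$)
$w{\left(390 \right)} + U = 4 - 210108 = -210104$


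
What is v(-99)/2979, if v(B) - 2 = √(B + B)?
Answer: 2/2979 + I*√22/993 ≈ 0.00067137 + 0.0047235*I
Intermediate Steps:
v(B) = 2 + √2*√B (v(B) = 2 + √(B + B) = 2 + √(2*B) = 2 + √2*√B)
v(-99)/2979 = (2 + √2*√(-99))/2979 = (2 + √2*(3*I*√11))*(1/2979) = (2 + 3*I*√22)*(1/2979) = 2/2979 + I*√22/993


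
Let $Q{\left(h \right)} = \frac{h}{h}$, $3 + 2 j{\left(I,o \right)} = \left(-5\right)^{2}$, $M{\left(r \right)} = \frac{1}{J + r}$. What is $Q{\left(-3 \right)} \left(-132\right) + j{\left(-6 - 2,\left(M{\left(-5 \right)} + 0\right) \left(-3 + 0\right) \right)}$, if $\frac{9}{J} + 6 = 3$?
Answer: $-121$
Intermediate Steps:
$J = -3$ ($J = \frac{9}{-6 + 3} = \frac{9}{-3} = 9 \left(- \frac{1}{3}\right) = -3$)
$M{\left(r \right)} = \frac{1}{-3 + r}$
$j{\left(I,o \right)} = 11$ ($j{\left(I,o \right)} = - \frac{3}{2} + \frac{\left(-5\right)^{2}}{2} = - \frac{3}{2} + \frac{1}{2} \cdot 25 = - \frac{3}{2} + \frac{25}{2} = 11$)
$Q{\left(h \right)} = 1$
$Q{\left(-3 \right)} \left(-132\right) + j{\left(-6 - 2,\left(M{\left(-5 \right)} + 0\right) \left(-3 + 0\right) \right)} = 1 \left(-132\right) + 11 = -132 + 11 = -121$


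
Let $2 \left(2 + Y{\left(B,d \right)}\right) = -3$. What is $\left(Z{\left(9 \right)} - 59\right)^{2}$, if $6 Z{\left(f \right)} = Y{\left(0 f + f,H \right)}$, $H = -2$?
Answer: $\frac{511225}{144} \approx 3550.2$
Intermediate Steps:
$Y{\left(B,d \right)} = - \frac{7}{2}$ ($Y{\left(B,d \right)} = -2 + \frac{1}{2} \left(-3\right) = -2 - \frac{3}{2} = - \frac{7}{2}$)
$Z{\left(f \right)} = - \frac{7}{12}$ ($Z{\left(f \right)} = \frac{1}{6} \left(- \frac{7}{2}\right) = - \frac{7}{12}$)
$\left(Z{\left(9 \right)} - 59\right)^{2} = \left(- \frac{7}{12} - 59\right)^{2} = \left(- \frac{715}{12}\right)^{2} = \frac{511225}{144}$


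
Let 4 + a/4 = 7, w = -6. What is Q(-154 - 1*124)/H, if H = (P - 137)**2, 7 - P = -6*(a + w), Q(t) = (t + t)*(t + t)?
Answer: 77284/2209 ≈ 34.986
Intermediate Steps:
a = 12 (a = -16 + 4*7 = -16 + 28 = 12)
Q(t) = 4*t**2 (Q(t) = (2*t)*(2*t) = 4*t**2)
P = 43 (P = 7 - (-6)*(12 - 6) = 7 - (-6)*6 = 7 - 1*(-36) = 7 + 36 = 43)
H = 8836 (H = (43 - 137)**2 = (-94)**2 = 8836)
Q(-154 - 1*124)/H = (4*(-154 - 1*124)**2)/8836 = (4*(-154 - 124)**2)*(1/8836) = (4*(-278)**2)*(1/8836) = (4*77284)*(1/8836) = 309136*(1/8836) = 77284/2209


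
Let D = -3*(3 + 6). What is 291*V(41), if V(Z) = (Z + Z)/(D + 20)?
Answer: -23862/7 ≈ -3408.9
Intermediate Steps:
D = -27 (D = -3*9 = -27)
V(Z) = -2*Z/7 (V(Z) = (Z + Z)/(-27 + 20) = (2*Z)/(-7) = (2*Z)*(-1/7) = -2*Z/7)
291*V(41) = 291*(-2/7*41) = 291*(-82/7) = -23862/7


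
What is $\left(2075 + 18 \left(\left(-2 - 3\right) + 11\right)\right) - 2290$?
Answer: $-107$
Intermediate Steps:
$\left(2075 + 18 \left(\left(-2 - 3\right) + 11\right)\right) - 2290 = \left(2075 + 18 \left(-5 + 11\right)\right) - 2290 = \left(2075 + 18 \cdot 6\right) - 2290 = \left(2075 + 108\right) - 2290 = 2183 - 2290 = -107$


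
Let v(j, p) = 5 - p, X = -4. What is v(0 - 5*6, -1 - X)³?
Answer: 8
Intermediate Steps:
v(0 - 5*6, -1 - X)³ = (5 - (-1 - 1*(-4)))³ = (5 - (-1 + 4))³ = (5 - 1*3)³ = (5 - 3)³ = 2³ = 8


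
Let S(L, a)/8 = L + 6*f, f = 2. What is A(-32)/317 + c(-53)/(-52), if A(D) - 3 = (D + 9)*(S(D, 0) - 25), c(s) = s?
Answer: 238217/16484 ≈ 14.451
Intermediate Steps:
S(L, a) = 96 + 8*L (S(L, a) = 8*(L + 6*2) = 8*(L + 12) = 8*(12 + L) = 96 + 8*L)
A(D) = 3 + (9 + D)*(71 + 8*D) (A(D) = 3 + (D + 9)*((96 + 8*D) - 25) = 3 + (9 + D)*(71 + 8*D))
A(-32)/317 + c(-53)/(-52) = (642 + 8*(-32)**2 + 143*(-32))/317 - 53/(-52) = (642 + 8*1024 - 4576)*(1/317) - 53*(-1/52) = (642 + 8192 - 4576)*(1/317) + 53/52 = 4258*(1/317) + 53/52 = 4258/317 + 53/52 = 238217/16484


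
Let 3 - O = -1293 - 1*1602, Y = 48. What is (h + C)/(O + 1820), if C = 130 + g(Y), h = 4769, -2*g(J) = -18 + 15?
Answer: 9801/9436 ≈ 1.0387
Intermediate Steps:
g(J) = 3/2 (g(J) = -(-18 + 15)/2 = -½*(-3) = 3/2)
O = 2898 (O = 3 - (-1293 - 1*1602) = 3 - (-1293 - 1602) = 3 - 1*(-2895) = 3 + 2895 = 2898)
C = 263/2 (C = 130 + 3/2 = 263/2 ≈ 131.50)
(h + C)/(O + 1820) = (4769 + 263/2)/(2898 + 1820) = (9801/2)/4718 = (9801/2)*(1/4718) = 9801/9436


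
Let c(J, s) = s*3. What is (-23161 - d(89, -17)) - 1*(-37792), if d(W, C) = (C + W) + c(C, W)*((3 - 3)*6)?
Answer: 14559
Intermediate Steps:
c(J, s) = 3*s
d(W, C) = C + W (d(W, C) = (C + W) + (3*W)*((3 - 3)*6) = (C + W) + (3*W)*(0*6) = (C + W) + (3*W)*0 = (C + W) + 0 = C + W)
(-23161 - d(89, -17)) - 1*(-37792) = (-23161 - (-17 + 89)) - 1*(-37792) = (-23161 - 1*72) + 37792 = (-23161 - 72) + 37792 = -23233 + 37792 = 14559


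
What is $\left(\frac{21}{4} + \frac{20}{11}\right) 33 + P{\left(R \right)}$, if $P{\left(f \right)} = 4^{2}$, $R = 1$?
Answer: $\frac{997}{4} \approx 249.25$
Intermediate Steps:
$P{\left(f \right)} = 16$
$\left(\frac{21}{4} + \frac{20}{11}\right) 33 + P{\left(R \right)} = \left(\frac{21}{4} + \frac{20}{11}\right) 33 + 16 = \frac{311}{44} \cdot 33 + 16 = \frac{933}{4} + 16 = \frac{997}{4}$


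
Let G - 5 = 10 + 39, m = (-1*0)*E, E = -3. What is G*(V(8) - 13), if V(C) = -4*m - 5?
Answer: -972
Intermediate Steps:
m = 0 (m = -1*0*(-3) = 0*(-3) = 0)
V(C) = -5 (V(C) = -4*0 - 5 = 0 - 5 = -5)
G = 54 (G = 5 + (10 + 39) = 5 + 49 = 54)
G*(V(8) - 13) = 54*(-5 - 13) = 54*(-18) = -972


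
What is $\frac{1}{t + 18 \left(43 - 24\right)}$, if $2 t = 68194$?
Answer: $\frac{1}{34439} \approx 2.9037 \cdot 10^{-5}$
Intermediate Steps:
$t = 34097$ ($t = \frac{1}{2} \cdot 68194 = 34097$)
$\frac{1}{t + 18 \left(43 - 24\right)} = \frac{1}{34097 + 18 \left(43 - 24\right)} = \frac{1}{34097 + 18 \cdot 19} = \frac{1}{34097 + 342} = \frac{1}{34439}$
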